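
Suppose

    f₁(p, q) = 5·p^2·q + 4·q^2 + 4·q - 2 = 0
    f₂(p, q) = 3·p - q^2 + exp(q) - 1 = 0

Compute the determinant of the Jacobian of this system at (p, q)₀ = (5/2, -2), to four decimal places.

J = [[10·p·q, 5·p^2 + 8·q + 4], [3, -2·q + exp(q)]].
At the point, J = [[-50.0000, 19.2500], [3.0000, 4.135335]].
det J = -264.5168.

-264.5168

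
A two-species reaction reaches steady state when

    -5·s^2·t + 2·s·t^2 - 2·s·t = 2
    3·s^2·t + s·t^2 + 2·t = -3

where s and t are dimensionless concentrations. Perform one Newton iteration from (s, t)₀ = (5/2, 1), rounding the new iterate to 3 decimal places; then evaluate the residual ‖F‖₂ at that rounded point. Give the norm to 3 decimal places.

12.795

At (5/2, 1): F = (-33.250, 26.250).
Jacobian J = [[-10·s·t + 2·t^2 - 2·t, -5·s^2 + 4·s·t - 2·s], [6·s·t + t^2, 3·s^2 + 2·s·t + 2]].
At the point, J = [[-25.000, -26.250], [16.000, 25.750]] (det J = -223.750).
Solving J·Δ = −F gives Δ = (-0.747, -0.555).
Then the next iterate is (s, t)₁ = (1.753, 0.445).
Re-evaluating at (1.753, 0.445): F = (-9.70334, 8.33960), so ‖F‖₂ = 12.795.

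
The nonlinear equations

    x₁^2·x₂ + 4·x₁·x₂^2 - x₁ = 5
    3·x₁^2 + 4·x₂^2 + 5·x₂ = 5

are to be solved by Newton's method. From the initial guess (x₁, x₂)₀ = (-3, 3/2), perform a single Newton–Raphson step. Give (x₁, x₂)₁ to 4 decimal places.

At (-3, 3/2): F = (-15.5000, 38.5000).
Jacobian J = [[2·x₁·x₂ + 4·x₂^2 - 1, x₁^2 + 8·x₁·x₂], [6·x₁, 8·x₂ + 5]].
At the point, J = [[-1.0000, -27.0000], [-18.0000, 17.0000]] (det J = -503.0000).
Solving J·Δ = −F gives Δ = (1.5427, -0.6312).
Then the next iterate is (x₁, x₂)₁ = (-1.4573, 0.8688).

(-1.4573, 0.8688)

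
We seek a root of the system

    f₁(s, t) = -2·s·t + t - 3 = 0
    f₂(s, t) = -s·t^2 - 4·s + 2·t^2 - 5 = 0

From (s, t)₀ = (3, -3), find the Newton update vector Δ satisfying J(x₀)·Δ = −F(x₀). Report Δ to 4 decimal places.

(-2.0000, 0.0000)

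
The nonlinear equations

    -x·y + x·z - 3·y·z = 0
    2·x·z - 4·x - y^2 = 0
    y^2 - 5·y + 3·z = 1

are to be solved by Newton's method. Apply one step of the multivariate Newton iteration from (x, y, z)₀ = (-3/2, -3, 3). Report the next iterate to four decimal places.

At (-3/2, -3, 3): F = (18.0000, -12.0000, 32.0000).
Jacobian J = [[-y + z, -x - 3·z, x - 3·y], [2·z - 4, -2·y, 2·x], [0, 2·y - 5, 3]].
At the point, J = [[6.0000, -7.5000, 7.5000], [2.0000, 6.0000, -3.0000], [0.0000, -11.0000, 3.0000]] (det J = -210.0000).
Solving J·Δ = −F gives Δ = (-1.2857, 3.4857, 2.1143).
Then the next iterate is (x, y, z)₁ = (-2.7857, 0.4857, 5.1143).

(-2.7857, 0.4857, 5.1143)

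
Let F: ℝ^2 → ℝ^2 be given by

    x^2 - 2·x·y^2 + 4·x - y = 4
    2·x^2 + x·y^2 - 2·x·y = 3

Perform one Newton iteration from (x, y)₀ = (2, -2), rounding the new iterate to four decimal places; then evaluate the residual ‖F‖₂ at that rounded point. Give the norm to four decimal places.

At (2, -2): F = (-6.0000, 21.0000).
Jacobian J = [[2·x - 2·y^2 + 4, -4·x·y - 1], [4·x + y^2 - 2·y, 2·x·y - 2·x]].
At the point, J = [[0.0000, 15.0000], [16.0000, -12.0000]] (det J = -240.0000).
Solving J·Δ = −F gives Δ = (-1.0125, 0.4000).
Then the next iterate is (x, y)₁ = (0.9875, -1.6000).
Re-evaluating at (0.9875, -1.6000): F = (-2.530844, 4.638313), so ‖F‖₂ = 5.2839.

5.2839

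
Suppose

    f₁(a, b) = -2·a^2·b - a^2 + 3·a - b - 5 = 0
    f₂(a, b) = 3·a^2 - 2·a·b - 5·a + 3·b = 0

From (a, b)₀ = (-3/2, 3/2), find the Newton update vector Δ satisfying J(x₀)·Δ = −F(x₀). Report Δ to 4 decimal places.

(2.2500, 2.5000)

At (-3/2, 3/2): F = (-20.0000, 23.2500).
Jacobian J = [[-4·a·b - 2·a + 3, -2·a^2 - 1], [6·a - 2·b - 5, -2·a + 3]].
At the point, J = [[15.0000, -5.5000], [-17.0000, 6.0000]] (det J = -3.5000).
Solving J·Δ = −F gives Δ = (2.2500, 2.5000).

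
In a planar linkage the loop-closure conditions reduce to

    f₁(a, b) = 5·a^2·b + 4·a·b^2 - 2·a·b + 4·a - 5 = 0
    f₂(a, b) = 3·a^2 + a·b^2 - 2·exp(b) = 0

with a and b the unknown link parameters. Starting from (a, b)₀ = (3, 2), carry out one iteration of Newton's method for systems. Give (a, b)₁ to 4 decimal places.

(1.8345, 1.4894)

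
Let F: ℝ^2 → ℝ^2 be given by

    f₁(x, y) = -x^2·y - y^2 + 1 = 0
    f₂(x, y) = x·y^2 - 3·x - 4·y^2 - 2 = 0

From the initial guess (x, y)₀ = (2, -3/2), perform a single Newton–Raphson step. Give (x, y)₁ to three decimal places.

(1.546, 0.527)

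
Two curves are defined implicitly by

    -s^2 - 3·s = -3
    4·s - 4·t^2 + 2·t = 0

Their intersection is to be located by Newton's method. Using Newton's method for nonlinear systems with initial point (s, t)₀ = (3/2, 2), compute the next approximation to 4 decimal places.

(0.8750, 1.3929)

At (3/2, 2): F = (-3.7500, -6.0000).
Jacobian J = [[-2·s - 3, 0], [4, -8·t + 2]].
At the point, J = [[-6.0000, 0.0000], [4.0000, -14.0000]] (det J = 84.0000).
Solving J·Δ = −F gives Δ = (-0.6250, -0.6071).
Then the next iterate is (s, t)₁ = (0.8750, 1.3929).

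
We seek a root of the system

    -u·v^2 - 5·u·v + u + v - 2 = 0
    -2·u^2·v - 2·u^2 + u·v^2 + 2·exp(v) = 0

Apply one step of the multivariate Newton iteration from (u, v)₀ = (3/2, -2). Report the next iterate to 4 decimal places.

At (3/2, -2): F = (6.5000, 10.770671).
Jacobian J = [[-v^2 - 5·v + 1, -2·u·v - 5·u + 1], [-4·u·v - 4·u + v^2, -2·u^2 + 2·u·v + 2·exp(v)]].
At the point, J = [[7.0000, -0.5000], [10.0000, -10.229329]] (det J = -66.605306).
Solving J·Δ = −F gives Δ = (-0.9174, 0.1561).
Then the next iterate is (u, v)₁ = (0.5826, -1.8439).

(0.5826, -1.8439)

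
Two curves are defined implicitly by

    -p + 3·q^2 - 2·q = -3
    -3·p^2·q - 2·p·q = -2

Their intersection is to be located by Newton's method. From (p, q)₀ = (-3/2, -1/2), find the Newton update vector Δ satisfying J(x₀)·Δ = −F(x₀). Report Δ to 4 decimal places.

At (-3/2, -1/2): F = (6.2500, 3.8750).
Jacobian J = [[-1, 6·q - 2], [-6·p·q - 2·q, -3·p^2 - 2·p]].
At the point, J = [[-1.0000, -5.0000], [-3.5000, -3.7500]] (det J = -13.7500).
Solving J·Δ = −F gives Δ = (-0.2955, 1.3091).

(-0.2955, 1.3091)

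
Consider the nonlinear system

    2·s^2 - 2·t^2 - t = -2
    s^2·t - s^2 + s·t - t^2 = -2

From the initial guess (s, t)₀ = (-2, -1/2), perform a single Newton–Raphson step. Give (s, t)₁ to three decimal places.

At (-2, -1/2): F = (10.000, -3.250).
Jacobian J = [[4·s, -4·t - 1], [2·s·t - 2·s + t, s^2 + s - 2·t]].
At the point, J = [[-8.000, 1.000], [5.500, 3.000]] (det J = -29.500).
Solving J·Δ = −F gives Δ = (1.127, -0.983).
Then the next iterate is (s, t)₁ = (-0.873, -1.483).

(-0.873, -1.483)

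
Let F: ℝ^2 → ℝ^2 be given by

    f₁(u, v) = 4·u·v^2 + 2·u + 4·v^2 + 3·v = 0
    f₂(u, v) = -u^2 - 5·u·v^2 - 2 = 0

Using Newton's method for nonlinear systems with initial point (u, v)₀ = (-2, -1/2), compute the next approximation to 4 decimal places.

At (-2, -1/2): F = (-6.5000, -3.5000).
Jacobian J = [[4·v^2 + 2, 8·u·v + 8·v + 3], [-2·u - 5·v^2, -10·u·v]].
At the point, J = [[3.0000, 7.0000], [2.7500, -10.0000]] (det J = -49.2500).
Solving J·Δ = −F gives Δ = (1.8173, 0.1497).
Then the next iterate is (u, v)₁ = (-0.1827, -0.3503).

(-0.1827, -0.3503)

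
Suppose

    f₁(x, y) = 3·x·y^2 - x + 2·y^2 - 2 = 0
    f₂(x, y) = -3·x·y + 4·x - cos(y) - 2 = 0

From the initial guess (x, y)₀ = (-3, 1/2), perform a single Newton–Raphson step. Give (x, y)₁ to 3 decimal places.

(2.271, 0.205)

At (-3, 1/2): F = (-0.750, -10.37758).
Jacobian J = [[3·y^2 - 1, 6·x·y + 4·y], [-3·y + 4, -3·x + sin(y)]].
At the point, J = [[-0.250, -7.000], [2.500, 9.47943]] (det J = 15.13014).
Solving J·Δ = −F gives Δ = (5.271, -0.295).
Then the next iterate is (x, y)₁ = (2.271, 0.205).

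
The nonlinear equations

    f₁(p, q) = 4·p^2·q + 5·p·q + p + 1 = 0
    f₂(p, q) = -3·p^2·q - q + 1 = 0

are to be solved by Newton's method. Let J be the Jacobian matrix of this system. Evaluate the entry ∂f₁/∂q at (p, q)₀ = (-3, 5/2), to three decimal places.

∂f₁/∂q = 4·p^2 + 5·p.
At (-3, 5/2) this is 21.000.

21.000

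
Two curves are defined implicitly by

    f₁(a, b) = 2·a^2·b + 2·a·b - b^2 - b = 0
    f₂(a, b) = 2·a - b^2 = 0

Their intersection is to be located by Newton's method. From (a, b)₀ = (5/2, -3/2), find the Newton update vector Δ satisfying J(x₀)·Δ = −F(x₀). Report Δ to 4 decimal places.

At (5/2, -3/2): F = (-27.0000, 2.7500).
Jacobian J = [[4·a·b + 2·b, 2·a^2 + 2·a - 2·b - 1], [2, -2·b]].
At the point, J = [[-18.0000, 19.5000], [2.0000, 3.0000]] (det J = -93.0000).
Solving J·Δ = −F gives Δ = (-1.4476, 0.0484).

(-1.4476, 0.0484)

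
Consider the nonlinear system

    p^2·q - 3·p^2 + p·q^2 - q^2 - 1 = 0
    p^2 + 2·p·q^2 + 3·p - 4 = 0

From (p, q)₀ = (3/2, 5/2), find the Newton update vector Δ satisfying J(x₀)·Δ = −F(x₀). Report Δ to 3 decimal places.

(-5.241, 5.030)

At (3/2, 5/2): F = (1.000, 21.500).
Jacobian J = [[2·p·q - 6·p + q^2, p^2 + 2·p·q - 2·q], [2·p + 2·q^2 + 3, 4·p·q]].
At the point, J = [[4.750, 4.750], [18.500, 15.000]] (det J = -16.625).
Solving J·Δ = −F gives Δ = (-5.241, 5.030).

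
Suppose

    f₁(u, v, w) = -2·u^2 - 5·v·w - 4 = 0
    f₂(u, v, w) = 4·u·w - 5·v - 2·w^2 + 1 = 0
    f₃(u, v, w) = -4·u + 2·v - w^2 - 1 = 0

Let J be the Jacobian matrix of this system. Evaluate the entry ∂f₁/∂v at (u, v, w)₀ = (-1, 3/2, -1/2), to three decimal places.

∂f₁/∂v = -5·w.
At (-1, 3/2, -1/2) this is 2.500.

2.500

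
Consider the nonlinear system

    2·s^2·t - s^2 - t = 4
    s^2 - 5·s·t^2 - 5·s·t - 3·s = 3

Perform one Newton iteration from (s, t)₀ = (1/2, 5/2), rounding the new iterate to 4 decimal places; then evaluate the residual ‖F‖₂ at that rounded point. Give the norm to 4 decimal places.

18.1090

At (1/2, 5/2): F = (-5.5000, -26.1250).
Jacobian J = [[4·s·t - 2·s, 2·s^2 - 1], [2·s - 5·t^2 - 5·t - 3, -10·s·t - 5·s]].
At the point, J = [[4.0000, -0.5000], [-45.7500, -15.0000]] (det J = -82.8750).
Solving J·Δ = −F gives Δ = (0.8379, -4.2971).
Then the next iterate is (s, t)₁ = (1.3379, -1.7971).
Re-evaluating at (1.3379, -1.7971): F = (-10.426410, -14.806221), so ‖F‖₂ = 18.1090.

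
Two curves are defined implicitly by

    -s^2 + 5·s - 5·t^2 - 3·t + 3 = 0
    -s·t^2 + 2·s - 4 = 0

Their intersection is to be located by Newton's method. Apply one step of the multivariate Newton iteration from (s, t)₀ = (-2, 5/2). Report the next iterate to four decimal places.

(-14.8103, -3.3944)

At (-2, 5/2): F = (-49.7500, 4.5000).
Jacobian J = [[-2·s + 5, -10·t - 3], [-t^2 + 2, -2·s·t]].
At the point, J = [[9.0000, -28.0000], [-4.2500, 10.0000]] (det J = -29.0000).
Solving J·Δ = −F gives Δ = (-12.8103, -5.8944).
Then the next iterate is (s, t)₁ = (-14.8103, -3.3944).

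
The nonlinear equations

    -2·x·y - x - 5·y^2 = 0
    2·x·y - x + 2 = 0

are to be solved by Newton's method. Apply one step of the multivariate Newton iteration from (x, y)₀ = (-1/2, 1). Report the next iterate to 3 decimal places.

At (-1/2, 1): F = (-3.500, 1.500).
Jacobian J = [[-2·y - 1, -2·x - 10·y], [2·y - 1, 2·x]].
At the point, J = [[-3.000, -9.000], [1.000, -1.000]] (det J = 12.000).
Solving J·Δ = −F gives Δ = (-1.417, 0.083).
Then the next iterate is (x, y)₁ = (-1.917, 1.083).

(-1.917, 1.083)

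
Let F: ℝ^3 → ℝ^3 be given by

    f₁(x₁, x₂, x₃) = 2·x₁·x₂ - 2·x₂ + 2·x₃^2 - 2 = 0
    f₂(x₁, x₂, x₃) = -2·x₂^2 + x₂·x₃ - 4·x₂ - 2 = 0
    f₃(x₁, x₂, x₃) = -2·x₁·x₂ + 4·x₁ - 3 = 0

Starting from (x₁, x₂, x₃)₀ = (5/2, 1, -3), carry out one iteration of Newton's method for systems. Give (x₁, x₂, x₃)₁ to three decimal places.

(-0.819, 0.073, -2.202)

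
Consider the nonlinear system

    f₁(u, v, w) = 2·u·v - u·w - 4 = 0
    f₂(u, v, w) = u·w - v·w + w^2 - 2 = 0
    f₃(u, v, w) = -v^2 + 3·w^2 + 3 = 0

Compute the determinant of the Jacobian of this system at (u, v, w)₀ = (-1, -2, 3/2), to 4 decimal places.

195.2500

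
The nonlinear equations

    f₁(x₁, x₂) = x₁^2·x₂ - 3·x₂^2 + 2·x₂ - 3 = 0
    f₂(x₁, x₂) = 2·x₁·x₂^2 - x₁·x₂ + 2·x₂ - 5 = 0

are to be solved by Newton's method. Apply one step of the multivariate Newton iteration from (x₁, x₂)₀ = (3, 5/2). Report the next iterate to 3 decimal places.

At (3, 5/2): F = (5.750, 30.000).
Jacobian J = [[2·x₁·x₂, x₁^2 - 6·x₂ + 2], [2·x₂^2 - x₂, 4·x₁·x₂ - x₁ + 2]].
At the point, J = [[15.000, -4.000], [10.000, 29.000]] (det J = 475.000).
Solving J·Δ = −F gives Δ = (-0.604, -0.826).
Then the next iterate is (x₁, x₂)₁ = (2.396, 1.674).

(2.396, 1.674)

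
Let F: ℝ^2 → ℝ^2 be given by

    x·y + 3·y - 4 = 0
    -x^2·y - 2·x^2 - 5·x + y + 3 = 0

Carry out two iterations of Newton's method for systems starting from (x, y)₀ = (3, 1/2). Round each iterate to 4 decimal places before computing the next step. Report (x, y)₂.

At (3, 1/2): F = (-1.0000, -34.0000).
Jacobian J = [[y, x + 3], [-2·x·y - 4·x - 5, -x^2 + 1]].
At the point, J = [[0.5000, 6.0000], [-20.0000, -8.0000]] (det J = 116.0000).
Solving J·Δ = −F gives Δ = (-1.8276, 0.3190).
Then the next iterate is (x, y)₁ = (1.1724, 0.8190).
Round to (1.1724, 0.8190) and repeat: F = (-0.582804, -5.917777), J = [[0.8190, 4.1724], [-11.609991, -0.374522]].
Δ = (-0.5175, 0.2413), so (x, y)₂ = (0.6549, 1.0603).

(0.6549, 1.0603)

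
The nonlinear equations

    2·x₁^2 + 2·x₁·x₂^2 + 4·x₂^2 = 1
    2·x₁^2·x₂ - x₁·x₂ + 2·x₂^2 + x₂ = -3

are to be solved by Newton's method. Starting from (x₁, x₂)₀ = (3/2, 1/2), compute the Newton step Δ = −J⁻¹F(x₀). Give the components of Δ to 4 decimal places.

At (3/2, 1/2): F = (5.2500, 5.5000).
Jacobian J = [[4·x₁ + 2·x₂^2, 4·x₁·x₂ + 8·x₂], [4·x₁·x₂ - x₂, 2·x₁^2 - x₁ + 4·x₂ + 1]].
At the point, J = [[6.5000, 7.0000], [2.5000, 6.0000]] (det J = 21.5000).
Solving J·Δ = −F gives Δ = (0.3256, -1.0523).

(0.3256, -1.0523)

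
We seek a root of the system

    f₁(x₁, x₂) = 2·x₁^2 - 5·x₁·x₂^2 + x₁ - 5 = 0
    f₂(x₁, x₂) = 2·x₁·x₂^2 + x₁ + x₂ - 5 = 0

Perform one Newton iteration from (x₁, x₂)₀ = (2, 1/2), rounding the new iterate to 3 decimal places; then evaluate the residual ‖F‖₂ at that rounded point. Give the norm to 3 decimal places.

At (2, 1/2): F = (2.500, -1.500).
Jacobian J = [[4·x₁ - 5·x₂^2 + 1, -10·x₁·x₂], [2·x₂^2 + 1, 4·x₁·x₂ + 1]].
At the point, J = [[7.750, -10.000], [1.500, 5.000]] (det J = 53.750).
Solving J·Δ = −F gives Δ = (0.047, 0.286).
Then the next iterate is (x₁, x₂)₁ = (2.047, 0.786).
Re-evaluating at (2.047, 0.786): F = (-0.89572, 0.36226), so ‖F‖₂ = 0.966.

0.966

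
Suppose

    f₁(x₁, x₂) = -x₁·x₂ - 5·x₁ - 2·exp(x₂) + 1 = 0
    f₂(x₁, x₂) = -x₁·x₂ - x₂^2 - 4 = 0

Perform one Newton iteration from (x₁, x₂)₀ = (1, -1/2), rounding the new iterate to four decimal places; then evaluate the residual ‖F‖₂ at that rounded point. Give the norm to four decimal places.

At (1, -1/2): F = (-4.713061, -3.7500).
Jacobian J = [[-x₂ - 5, -x₁ - 2·exp(x₂)], [-x₂, -x₁ - 2·x₂]].
At the point, J = [[-4.5000, -2.213061], [0.5000, 0.0000]] (det J = 1.106531).
Solving J·Δ = −F gives Δ = (7.5000, -17.3800).
Then the next iterate is (x₁, x₂)₁ = (8.5000, -17.8800).
Re-evaluating at (8.5000, -17.8800): F = (110.480000, -171.7144), so ‖F‖₂ = 204.1854.

204.1854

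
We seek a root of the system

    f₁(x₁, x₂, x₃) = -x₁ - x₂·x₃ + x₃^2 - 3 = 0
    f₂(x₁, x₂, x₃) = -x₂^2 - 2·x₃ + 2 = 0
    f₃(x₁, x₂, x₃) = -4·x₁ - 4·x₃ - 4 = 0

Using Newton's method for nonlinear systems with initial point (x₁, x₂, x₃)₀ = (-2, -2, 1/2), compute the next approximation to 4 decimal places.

At (-2, -2, 1/2): F = (0.2500, -3.0000, 2.0000).
Jacobian J = [[-1, -x₃, -x₂ + 2·x₃], [0, -2·x₂, -2], [-4, 0, -4]].
At the point, J = [[-1.0000, -0.5000, 3.0000], [0.0000, 4.0000, -2.0000], [-4.0000, 0.0000, -4.0000]] (det J = 60.0000).
Solving J·Δ = −F gives Δ = (0.3333, 0.8333, 0.1667).
Then the next iterate is (x₁, x₂, x₃)₁ = (-1.6667, -1.1667, 0.6667).

(-1.6667, -1.1667, 0.6667)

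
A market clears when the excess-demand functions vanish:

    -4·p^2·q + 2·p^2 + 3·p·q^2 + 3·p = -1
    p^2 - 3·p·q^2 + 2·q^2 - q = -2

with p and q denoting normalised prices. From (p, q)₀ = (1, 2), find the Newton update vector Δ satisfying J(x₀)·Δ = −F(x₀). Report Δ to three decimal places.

At (1, 2): F = (10.000, -3.000).
Jacobian J = [[-8·p·q + 4·p + 3·q^2 + 3, -4·p^2 + 6·p·q], [2·p - 3·q^2, -6·p·q + 4·q - 1]].
At the point, J = [[3.000, 8.000], [-10.000, -5.000]] (det J = 65.000).
Solving J·Δ = −F gives Δ = (0.400, -1.400).

(0.400, -1.400)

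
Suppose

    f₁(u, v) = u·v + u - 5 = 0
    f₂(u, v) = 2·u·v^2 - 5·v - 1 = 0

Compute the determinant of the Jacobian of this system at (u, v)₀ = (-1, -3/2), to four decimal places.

J = [[v + 1, u], [2·v^2, 4·u·v - 5]].
At the point, J = [[-0.5000, -1.0000], [4.5000, 1.0000]].
det J = 4.0000.

4.0000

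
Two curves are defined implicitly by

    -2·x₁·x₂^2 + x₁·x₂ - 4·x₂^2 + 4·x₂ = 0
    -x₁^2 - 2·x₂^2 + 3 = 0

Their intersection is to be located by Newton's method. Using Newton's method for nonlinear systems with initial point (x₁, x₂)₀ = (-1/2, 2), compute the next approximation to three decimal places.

(-0.418, 1.354)

At (-1/2, 2): F = (-5.000, -5.250).
Jacobian J = [[-2·x₂^2 + x₂, -4·x₁·x₂ + x₁ - 8·x₂ + 4], [-2·x₁, -4·x₂]].
At the point, J = [[-6.000, -8.500], [1.000, -8.000]] (det J = 56.500).
Solving J·Δ = −F gives Δ = (0.082, -0.646).
Then the next iterate is (x₁, x₂)₁ = (-0.418, 1.354).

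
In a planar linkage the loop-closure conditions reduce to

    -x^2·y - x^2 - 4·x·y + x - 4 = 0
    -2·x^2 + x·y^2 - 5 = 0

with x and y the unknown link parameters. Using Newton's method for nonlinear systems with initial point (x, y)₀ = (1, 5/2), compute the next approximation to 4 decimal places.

(-0.2545, 3.2145)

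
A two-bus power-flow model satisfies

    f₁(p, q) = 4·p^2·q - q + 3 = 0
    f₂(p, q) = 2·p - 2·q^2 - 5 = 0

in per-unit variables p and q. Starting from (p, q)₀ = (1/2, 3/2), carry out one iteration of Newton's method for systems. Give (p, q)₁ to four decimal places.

(0.0000, -0.0833)

At (1/2, 3/2): F = (3.0000, -8.5000).
Jacobian J = [[8·p·q, 4·p^2 - 1], [2, -4·q]].
At the point, J = [[6.0000, 0.0000], [2.0000, -6.0000]] (det J = -36.0000).
Solving J·Δ = −F gives Δ = (-0.5000, -1.5833).
Then the next iterate is (p, q)₁ = (0.0000, -0.0833).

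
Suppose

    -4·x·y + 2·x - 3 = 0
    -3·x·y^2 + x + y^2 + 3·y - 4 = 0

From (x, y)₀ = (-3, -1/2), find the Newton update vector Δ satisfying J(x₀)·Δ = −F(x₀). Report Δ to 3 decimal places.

(5.710, -0.653)

At (-3, -1/2): F = (-15.000, -6.000).
Jacobian J = [[-4·y + 2, -4·x], [-3·y^2 + 1, -6·x·y + 2·y + 3]].
At the point, J = [[4.000, 12.000], [0.250, -7.000]] (det J = -31.000).
Solving J·Δ = −F gives Δ = (5.710, -0.653).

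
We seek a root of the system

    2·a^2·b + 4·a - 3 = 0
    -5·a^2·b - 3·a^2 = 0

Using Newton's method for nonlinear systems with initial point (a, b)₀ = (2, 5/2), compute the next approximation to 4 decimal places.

At (2, 5/2): F = (25.0000, -62.0000).
Jacobian J = [[4·a·b + 4, 2·a^2], [-10·a·b - 6·a, -5·a^2]].
At the point, J = [[24.0000, 8.0000], [-62.0000, -20.0000]] (det J = 16.0000).
Solving J·Δ = −F gives Δ = (0.2500, -3.8750).
Then the next iterate is (a, b)₁ = (2.2500, -1.3750).

(2.2500, -1.3750)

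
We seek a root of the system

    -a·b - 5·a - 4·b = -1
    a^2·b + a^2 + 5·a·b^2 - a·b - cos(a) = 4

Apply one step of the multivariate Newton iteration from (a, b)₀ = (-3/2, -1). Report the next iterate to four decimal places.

At (-3/2, -1): F = (11.0000, -13.070737).
Jacobian J = [[-b - 5, -a - 4], [2·a·b + 2·a + 5·b^2 - b + sin(a), a^2 + 10·a·b - a]].
At the point, J = [[-4.0000, -2.5000], [5.002505, 18.7500]] (det J = -62.493737).
Solving J·Δ = −F gives Δ = (2.7774, -0.0439).
Then the next iterate is (a, b)₁ = (1.2774, -1.0439).

(1.2774, -1.0439)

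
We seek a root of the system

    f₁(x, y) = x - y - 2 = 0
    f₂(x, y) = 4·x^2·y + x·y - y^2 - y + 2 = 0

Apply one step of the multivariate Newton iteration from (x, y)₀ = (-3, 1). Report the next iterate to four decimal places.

At (-3, 1): F = (-6.0000, 33.0000).
Jacobian J = [[1, -1], [8·x·y + y, 4·x^2 + x - 2·y - 1]].
At the point, J = [[1.0000, -1.0000], [-23.0000, 30.0000]] (det J = 7.0000).
Solving J·Δ = −F gives Δ = (21.0000, 15.0000).
Then the next iterate is (x, y)₁ = (18.0000, 16.0000).

(18.0000, 16.0000)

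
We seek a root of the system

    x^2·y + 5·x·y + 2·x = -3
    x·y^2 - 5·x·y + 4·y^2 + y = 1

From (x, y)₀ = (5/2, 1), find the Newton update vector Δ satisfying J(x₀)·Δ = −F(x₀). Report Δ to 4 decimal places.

At (5/2, 1): F = (26.7500, -6.0000).
Jacobian J = [[2·x·y + 5·y + 2, x^2 + 5·x], [y^2 - 5·y, 2·x·y - 5·x + 8·y + 1]].
At the point, J = [[12.0000, 18.7500], [-4.0000, 1.5000]] (det J = 93.0000).
Solving J·Δ = −F gives Δ = (-1.6411, -0.3763).

(-1.6411, -0.3763)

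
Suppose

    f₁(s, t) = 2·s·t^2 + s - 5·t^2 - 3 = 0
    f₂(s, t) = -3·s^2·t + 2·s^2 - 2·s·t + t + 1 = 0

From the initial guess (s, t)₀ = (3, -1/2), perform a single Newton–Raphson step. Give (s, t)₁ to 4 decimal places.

(4.0385, 1.3077)

At (3, -1/2): F = (0.2500, 35.0000).
Jacobian J = [[2·t^2 + 1, 4·s·t - 10·t], [-6·s·t + 4·s - 2·t, -3·s^2 - 2·s + 1]].
At the point, J = [[1.5000, -1.0000], [22.0000, -32.0000]] (det J = -26.0000).
Solving J·Δ = −F gives Δ = (1.0385, 1.8077).
Then the next iterate is (s, t)₁ = (4.0385, 1.3077).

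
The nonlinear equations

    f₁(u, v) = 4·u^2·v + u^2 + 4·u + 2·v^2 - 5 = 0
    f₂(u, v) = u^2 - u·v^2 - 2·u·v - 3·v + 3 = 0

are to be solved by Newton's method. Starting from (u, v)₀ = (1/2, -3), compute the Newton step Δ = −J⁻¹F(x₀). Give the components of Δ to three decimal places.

(7.067, -3.383)

At (1/2, -3): F = (12.250, 10.750).
Jacobian J = [[8·u·v + 2·u + 4, 4·u^2 + 4·v], [2·u - v^2 - 2·v, -2·u·v - 2·u - 3]].
At the point, J = [[-7.000, -11.000], [-2.000, -1.000]] (det J = -15.000).
Solving J·Δ = −F gives Δ = (7.067, -3.383).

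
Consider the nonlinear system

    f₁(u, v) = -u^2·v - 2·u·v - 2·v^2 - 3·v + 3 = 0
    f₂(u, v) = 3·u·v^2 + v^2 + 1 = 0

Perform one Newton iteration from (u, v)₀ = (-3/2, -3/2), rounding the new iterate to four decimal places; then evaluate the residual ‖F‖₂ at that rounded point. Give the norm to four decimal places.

At (-3/2, -3/2): F = (1.8750, -6.8750).
Jacobian J = [[-2·u·v - 2·v, -u^2 - 2·u - 4·v - 3], [3·v^2, 6·u·v + 2·v]].
At the point, J = [[-1.5000, 3.7500], [6.7500, 10.5000]] (det J = -41.0625).
Solving J·Δ = −F gives Δ = (1.1073, -0.0571).
Then the next iterate is (u, v)₁ = (-0.3927, -1.5571).
Re-evaluating at (-0.3927, -1.5571): F = (1.839358, 0.568186), so ‖F‖₂ = 1.9251.

1.9251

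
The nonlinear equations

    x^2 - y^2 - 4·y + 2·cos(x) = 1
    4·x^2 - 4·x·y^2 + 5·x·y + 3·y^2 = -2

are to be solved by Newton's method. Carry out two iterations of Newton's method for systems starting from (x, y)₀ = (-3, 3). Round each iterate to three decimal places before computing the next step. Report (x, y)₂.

At (-3, 3): F = (-14.97998, 128.000).
Jacobian J = [[2·x - 2·sin(x), -2·y - 4], [8·x - 4·y^2 + 5·y, -8·x·y + 5·x + 6·y]].
At the point, J = [[-5.71776, -10.000], [-45.000, 75.000]] (det J = -878.83200).
Solving J·Δ = −F gives Δ = (0.178, -1.600).
Then the next iterate is (x, y)₁ = (-2.822, 1.400).
Round to (-2.822, 1.400) and repeat: F = (-2.49504, 42.10522), J = [[-5.01564, -6.800], [-23.416, 25.89640]].
Δ = (0.767, -0.933), so (x, y)₂ = (-2.055, 0.467).

(-2.055, 0.467)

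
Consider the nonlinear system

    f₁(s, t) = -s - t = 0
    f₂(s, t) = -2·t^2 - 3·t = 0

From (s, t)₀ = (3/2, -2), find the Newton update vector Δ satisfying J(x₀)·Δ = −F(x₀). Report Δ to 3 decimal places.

At (3/2, -2): F = (0.500, -2.000).
Jacobian J = [[-1, -1], [0, -4·t - 3]].
At the point, J = [[-1.000, -1.000], [0.000, 5.000]] (det J = -5.000).
Solving J·Δ = −F gives Δ = (0.100, 0.400).

(0.100, 0.400)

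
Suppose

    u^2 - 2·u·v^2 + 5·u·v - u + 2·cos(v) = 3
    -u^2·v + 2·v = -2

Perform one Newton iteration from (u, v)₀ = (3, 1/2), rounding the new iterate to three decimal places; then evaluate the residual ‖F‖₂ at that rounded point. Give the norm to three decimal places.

4.689

At (3, 1/2): F = (10.75517, -1.500).
Jacobian J = [[2·u - 2·v^2 + 5·v - 1, -4·u·v + 5·u - 2·sin(v)], [-2·u·v, -u^2 + 2]].
At the point, J = [[7.000, 8.04115], [-3.000, -7.000]] (det J = -24.87655).
Solving J·Δ = −F gives Δ = (-2.542, 0.875).
Then the next iterate is (u, v)₁ = (0.458, 1.375).
Re-evaluating at (0.458, 1.375): F = (-1.44220, 4.46157), so ‖F‖₂ = 4.689.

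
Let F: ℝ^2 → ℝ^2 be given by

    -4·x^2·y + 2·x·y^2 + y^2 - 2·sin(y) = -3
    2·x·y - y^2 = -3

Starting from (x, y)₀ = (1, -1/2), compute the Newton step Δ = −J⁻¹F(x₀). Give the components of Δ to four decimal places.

(-7.4709, -3.0736)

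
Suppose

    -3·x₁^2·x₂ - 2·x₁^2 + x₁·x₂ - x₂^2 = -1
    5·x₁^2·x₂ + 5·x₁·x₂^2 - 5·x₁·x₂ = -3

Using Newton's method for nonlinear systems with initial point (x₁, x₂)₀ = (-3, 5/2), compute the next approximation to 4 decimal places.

At (-3, 5/2): F = (-98.2500, 59.2500).
Jacobian J = [[-6·x₁·x₂ - 4·x₁ + x₂, -3·x₁^2 + x₁ - 2·x₂], [10·x₁·x₂ + 5·x₂^2 - 5·x₂, 5·x₁^2 + 10·x₁·x₂ - 5·x₁]].
At the point, J = [[59.5000, -35.0000], [-56.2500, -15.0000]] (det J = -2861.2500).
Solving J·Δ = −F gives Δ = (1.2398, -0.6994).
Then the next iterate is (x₁, x₂)₁ = (-1.7602, 1.8006).

(-1.7602, 1.8006)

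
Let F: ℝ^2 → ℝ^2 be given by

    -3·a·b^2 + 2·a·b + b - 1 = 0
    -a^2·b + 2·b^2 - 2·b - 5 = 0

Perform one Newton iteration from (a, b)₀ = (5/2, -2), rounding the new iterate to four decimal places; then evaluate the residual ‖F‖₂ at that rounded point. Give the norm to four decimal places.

11.2455

At (5/2, -2): F = (-43.0000, 19.5000).
Jacobian J = [[-3·b^2 + 2·b, -6·a·b + 2·a + 1], [-2·a·b, -a^2 + 4·b - 2]].
At the point, J = [[-16.0000, 36.0000], [10.0000, -16.2500]] (det J = -100.0000).
Solving J·Δ = −F gives Δ = (-0.0325, 1.1800).
Then the next iterate is (a, b)₁ = (2.4675, -0.8200).
Re-evaluating at (2.4675, -0.8200): F = (-10.844141, 2.977416), so ‖F‖₂ = 11.2455.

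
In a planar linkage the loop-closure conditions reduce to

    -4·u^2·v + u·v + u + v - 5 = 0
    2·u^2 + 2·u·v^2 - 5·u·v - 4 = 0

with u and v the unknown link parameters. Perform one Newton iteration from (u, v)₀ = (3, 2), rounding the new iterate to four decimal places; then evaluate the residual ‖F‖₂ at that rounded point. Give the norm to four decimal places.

44.0128

At (3, 2): F = (-66.0000, 8.0000).
Jacobian J = [[-8·u·v + v + 1, -4·u^2 + u + 1], [4·u + 2·v^2 - 5·v, 4·u·v - 5·u]].
At the point, J = [[-45.0000, -32.0000], [10.0000, 9.0000]] (det J = -85.0000).
Solving J·Δ = −F gives Δ = (-3.9765, 3.5294).
Then the next iterate is (u, v)₁ = (-0.9765, 5.5294).
Re-evaluating at (-0.9765, 5.5294): F = (-26.936846, -34.807138), so ‖F‖₂ = 44.0128.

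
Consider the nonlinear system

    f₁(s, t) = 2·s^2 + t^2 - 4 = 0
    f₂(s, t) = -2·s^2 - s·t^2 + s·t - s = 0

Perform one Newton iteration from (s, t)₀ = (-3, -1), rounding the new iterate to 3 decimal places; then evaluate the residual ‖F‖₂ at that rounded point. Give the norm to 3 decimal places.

3.652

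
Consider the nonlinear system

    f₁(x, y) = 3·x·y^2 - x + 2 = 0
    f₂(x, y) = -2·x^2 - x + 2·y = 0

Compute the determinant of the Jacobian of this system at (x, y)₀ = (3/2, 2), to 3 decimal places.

148.000

J = [[3·y^2 - 1, 6·x·y], [-4·x - 1, 2]].
At the point, J = [[11.000, 18.000], [-7.000, 2.000]].
det J = 148.000.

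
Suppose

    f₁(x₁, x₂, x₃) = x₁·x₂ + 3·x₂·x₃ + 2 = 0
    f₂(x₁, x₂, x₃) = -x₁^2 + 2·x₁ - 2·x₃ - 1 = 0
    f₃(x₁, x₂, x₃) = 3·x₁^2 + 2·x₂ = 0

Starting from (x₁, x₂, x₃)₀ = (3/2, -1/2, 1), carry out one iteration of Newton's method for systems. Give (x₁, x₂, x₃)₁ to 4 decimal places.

At (3/2, -1/2, 1): F = (-0.2500, -2.2500, 5.7500).
Jacobian J = [[x₂, x₁ + 3·x₃, 3·x₂], [-2·x₁ + 2, 0, -2], [6·x₁, 2, 0]].
At the point, J = [[-0.5000, 4.5000, -1.5000], [-1.0000, 0.0000, -2.0000], [9.0000, 2.0000, 0.0000]] (det J = -80.0000).
Solving J·Δ = −F gives Δ = (-0.5750, -0.2875, -0.8375).
Then the next iterate is (x₁, x₂, x₃)₁ = (0.9250, -0.7875, 0.1625).

(0.9250, -0.7875, 0.1625)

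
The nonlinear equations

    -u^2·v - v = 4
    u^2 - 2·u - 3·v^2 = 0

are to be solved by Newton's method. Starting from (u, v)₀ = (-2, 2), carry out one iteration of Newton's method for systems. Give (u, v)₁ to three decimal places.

(-0.825, 1.079)

At (-2, 2): F = (-14.000, -4.000).
Jacobian J = [[-2·u·v, -u^2 - 1], [2·u - 2, -6·v]].
At the point, J = [[8.000, -5.000], [-6.000, -12.000]] (det J = -126.000).
Solving J·Δ = −F gives Δ = (1.175, -0.921).
Then the next iterate is (u, v)₁ = (-0.825, 1.079).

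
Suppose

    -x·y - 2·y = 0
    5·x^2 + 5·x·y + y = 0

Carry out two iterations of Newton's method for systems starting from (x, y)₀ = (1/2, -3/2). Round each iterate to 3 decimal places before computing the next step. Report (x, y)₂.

(1.951, 0.558)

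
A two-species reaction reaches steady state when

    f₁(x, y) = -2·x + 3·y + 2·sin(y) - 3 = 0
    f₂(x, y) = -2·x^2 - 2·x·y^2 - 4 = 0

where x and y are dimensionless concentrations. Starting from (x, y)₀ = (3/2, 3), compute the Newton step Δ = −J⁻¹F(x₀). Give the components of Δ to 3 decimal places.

(0.378, -2.476)

At (3/2, 3): F = (3.28224, -35.500).
Jacobian J = [[-2, 2·cos(y) + 3], [-4·x - 2·y^2, -4·x·y]].
At the point, J = [[-2.000, 1.02002], [-24.000, -18.000]] (det J = 60.48036).
Solving J·Δ = −F gives Δ = (0.378, -2.476).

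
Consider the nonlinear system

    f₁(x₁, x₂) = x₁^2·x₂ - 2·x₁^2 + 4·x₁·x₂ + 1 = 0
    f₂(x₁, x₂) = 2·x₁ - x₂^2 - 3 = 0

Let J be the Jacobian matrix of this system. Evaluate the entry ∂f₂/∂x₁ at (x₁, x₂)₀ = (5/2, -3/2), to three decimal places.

2.000

∂f₂/∂x₁ = 2.
At (5/2, -3/2) this is 2.000.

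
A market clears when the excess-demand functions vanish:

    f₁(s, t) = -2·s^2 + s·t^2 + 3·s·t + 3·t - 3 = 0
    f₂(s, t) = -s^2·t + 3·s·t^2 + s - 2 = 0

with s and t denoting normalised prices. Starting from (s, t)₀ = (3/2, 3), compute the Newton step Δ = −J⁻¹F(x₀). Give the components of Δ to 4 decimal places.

At (3/2, 3): F = (28.5000, 33.2500).
Jacobian J = [[-4·s + t^2 + 3·t, 2·s·t + 3·s + 3], [-2·s·t + 3·t^2 + 1, -s^2 + 6·s·t]].
At the point, J = [[12.0000, 16.5000], [19.0000, 24.7500]] (det J = -16.5000).
Solving J·Δ = −F gives Δ = (9.5000, -8.6364).

(9.5000, -8.6364)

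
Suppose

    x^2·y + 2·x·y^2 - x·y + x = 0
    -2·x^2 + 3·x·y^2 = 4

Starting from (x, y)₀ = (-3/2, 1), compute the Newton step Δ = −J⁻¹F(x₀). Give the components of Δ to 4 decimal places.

At (-3/2, 1): F = (-0.7500, -13.0000).
Jacobian J = [[2·x·y + 2·y^2 - y + 1, x^2 + 4·x·y - x], [-4·x + 3·y^2, 6·x·y]].
At the point, J = [[-1.0000, -2.2500], [9.0000, -9.0000]] (det J = 29.2500).
Solving J·Δ = −F gives Δ = (0.7692, -0.6752).

(0.7692, -0.6752)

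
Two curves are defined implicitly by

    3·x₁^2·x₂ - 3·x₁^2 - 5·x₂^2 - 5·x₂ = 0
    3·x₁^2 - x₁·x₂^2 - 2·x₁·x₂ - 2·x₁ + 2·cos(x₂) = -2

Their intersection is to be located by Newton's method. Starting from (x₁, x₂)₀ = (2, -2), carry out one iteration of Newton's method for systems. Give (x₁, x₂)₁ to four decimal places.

(0.9255, -1.7289)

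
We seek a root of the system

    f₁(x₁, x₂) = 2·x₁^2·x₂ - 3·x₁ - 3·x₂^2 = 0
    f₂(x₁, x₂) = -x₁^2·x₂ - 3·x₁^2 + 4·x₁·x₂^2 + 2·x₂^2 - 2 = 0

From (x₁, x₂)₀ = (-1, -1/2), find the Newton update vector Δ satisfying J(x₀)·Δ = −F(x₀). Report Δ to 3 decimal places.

(0.847, -0.081)

At (-1, -1/2): F = (1.250, -5.000).
Jacobian J = [[4·x₁·x₂ - 3, 2·x₁^2 - 6·x₂], [-2·x₁·x₂ - 6·x₁ + 4·x₂^2, -x₁^2 + 8·x₁·x₂ + 4·x₂]].
At the point, J = [[-1.000, 5.000], [6.000, 1.000]] (det J = -31.000).
Solving J·Δ = −F gives Δ = (0.847, -0.081).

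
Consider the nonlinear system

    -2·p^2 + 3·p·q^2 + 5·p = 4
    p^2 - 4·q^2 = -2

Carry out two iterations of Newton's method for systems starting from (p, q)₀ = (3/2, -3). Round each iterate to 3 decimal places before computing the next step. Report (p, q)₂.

(1.080, -1.062)

At (3/2, -3): F = (39.500, -31.750).
Jacobian J = [[-4·p + 3·q^2 + 5, 6·p·q], [2·p, -8·q]].
At the point, J = [[26.000, -27.000], [3.000, 24.000]] (det J = 705.000).
Solving J·Δ = −F gives Δ = (-0.129, 1.339).
Then the next iterate is (p, q)₁ = (1.371, -1.661).
Round to (1.371, -1.661) and repeat: F = (10.44316, -7.15604), J = [[7.79276, -13.66339], [2.742, 13.288]].
Δ = (-0.291, 0.599), so (p, q)₂ = (1.080, -1.062).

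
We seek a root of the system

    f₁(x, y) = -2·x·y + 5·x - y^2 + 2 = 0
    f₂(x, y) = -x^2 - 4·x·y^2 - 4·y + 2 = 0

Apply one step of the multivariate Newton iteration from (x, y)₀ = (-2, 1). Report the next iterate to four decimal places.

At (-2, 1): F = (-5.0000, 2.0000).
Jacobian J = [[-2·y + 5, -2·x - 2·y], [-2·x - 4·y^2, -8·x·y - 4]].
At the point, J = [[3.0000, 2.0000], [0.0000, 12.0000]] (det J = 36.0000).
Solving J·Δ = −F gives Δ = (1.7778, -0.1667).
Then the next iterate is (x, y)₁ = (-0.2222, 0.8333).

(-0.2222, 0.8333)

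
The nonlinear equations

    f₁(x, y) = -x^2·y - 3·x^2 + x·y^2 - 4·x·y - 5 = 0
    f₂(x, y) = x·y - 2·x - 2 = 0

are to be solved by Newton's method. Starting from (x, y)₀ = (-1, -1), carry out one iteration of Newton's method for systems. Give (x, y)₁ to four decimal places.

At (-1, -1): F = (-12.0000, 1.0000).
Jacobian J = [[-2·x·y - 6·x + y^2 - 4·y, -x^2 + 2·x·y - 4·x], [y - 2, x]].
At the point, J = [[9.0000, 5.0000], [-3.0000, -1.0000]] (det J = 6.0000).
Solving J·Δ = −F gives Δ = (-1.1667, 4.5000).
Then the next iterate is (x, y)₁ = (-2.1667, 3.5000).

(-2.1667, 3.5000)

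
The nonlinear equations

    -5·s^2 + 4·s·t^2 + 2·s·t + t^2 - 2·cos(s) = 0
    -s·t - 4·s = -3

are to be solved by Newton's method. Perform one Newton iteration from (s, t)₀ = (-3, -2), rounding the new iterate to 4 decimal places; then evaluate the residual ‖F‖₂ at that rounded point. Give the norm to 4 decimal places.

3.5810

At (-3, -2): F = (-75.020015, 9.0000).
Jacobian J = [[-10·s + 4·t^2 + 2·t + 2·sin(s), 8·s·t + 2·s + 2·t], [-t - 4, -s]].
At the point, J = [[41.717760, 38.0000], [-2.0000, 3.0000]] (det J = 201.153280).
Solving J·Δ = −F gives Δ = (2.8190, -1.1206).
Then the next iterate is (s, t)₁ = (-0.1810, -3.1206).
Re-evaluating at (-0.1810, -3.1206): F = (1.686252, 3.159171), so ‖F‖₂ = 3.5810.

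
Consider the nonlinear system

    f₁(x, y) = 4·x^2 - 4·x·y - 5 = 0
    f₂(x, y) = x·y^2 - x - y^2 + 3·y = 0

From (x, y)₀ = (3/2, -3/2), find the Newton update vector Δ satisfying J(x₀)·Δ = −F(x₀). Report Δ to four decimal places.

(0.2826, 3.0145)

At (3/2, -3/2): F = (13.0000, -4.8750).
Jacobian J = [[8·x - 4·y, -4·x], [y^2 - 1, 2·x·y - 2·y + 3]].
At the point, J = [[18.0000, -6.0000], [1.2500, 1.5000]] (det J = 34.5000).
Solving J·Δ = −F gives Δ = (0.2826, 3.0145).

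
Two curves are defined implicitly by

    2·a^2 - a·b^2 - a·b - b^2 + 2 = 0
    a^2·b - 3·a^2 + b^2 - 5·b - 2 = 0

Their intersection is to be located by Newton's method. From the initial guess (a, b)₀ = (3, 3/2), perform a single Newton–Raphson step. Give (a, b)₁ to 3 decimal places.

(-0.440, 0.041)

At (3, 3/2): F = (6.500, -20.750).
Jacobian J = [[4·a - b^2 - b, -2·a·b - a - 2·b], [2·a·b - 6·a, a^2 + 2·b - 5]].
At the point, J = [[8.250, -15.000], [-9.000, 7.000]] (det J = -77.250).
Solving J·Δ = −F gives Δ = (-3.440, -1.459).
Then the next iterate is (a, b)₁ = (-0.440, 0.041).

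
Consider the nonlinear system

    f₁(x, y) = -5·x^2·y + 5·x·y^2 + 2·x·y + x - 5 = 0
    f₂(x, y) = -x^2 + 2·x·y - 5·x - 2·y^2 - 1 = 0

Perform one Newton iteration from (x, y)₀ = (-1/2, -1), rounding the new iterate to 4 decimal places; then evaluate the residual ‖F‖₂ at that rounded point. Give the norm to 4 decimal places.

At (-1/2, -1): F = (-5.7500, 0.2500).
Jacobian J = [[-10·x·y + 5·y^2 + 2·y + 1, -5·x^2 + 10·x·y + 2·x], [-2·x + 2·y - 5, 2·x - 4·y]].
At the point, J = [[-1.0000, 2.7500], [-6.0000, 3.0000]] (det J = 13.5000).
Solving J·Δ = −F gives Δ = (1.3287, 2.5741).
Then the next iterate is (x, y)₁ = (0.8287, 1.5741).
Re-evaluating at (0.8287, 1.5741): F = (3.299323, -8.176912), so ‖F‖₂ = 8.8174.

8.8174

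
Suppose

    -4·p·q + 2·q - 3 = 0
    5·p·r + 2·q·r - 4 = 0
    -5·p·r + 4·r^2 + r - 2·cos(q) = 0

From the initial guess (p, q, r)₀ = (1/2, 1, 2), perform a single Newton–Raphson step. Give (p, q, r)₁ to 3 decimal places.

(-0.250, 3.452, 0.376)

At (1/2, 1, 2): F = (-3.000, 5.000, 11.91940).
Jacobian J = [[-4·q, -4·p + 2, 0], [5·r, 2·r, 5·p + 2·q], [-5·r, 2·sin(q), -5·p + 8·r + 1]].
At the point, J = [[-4.000, 0.000, 0.000], [10.000, 4.000, 4.500], [-10.000, 1.68294, 14.500]] (det J = -201.70704).
Solving J·Δ = −F gives Δ = (-0.750, 2.452, -1.624).
Then the next iterate is (p, q, r)₁ = (-0.250, 3.452, 0.376).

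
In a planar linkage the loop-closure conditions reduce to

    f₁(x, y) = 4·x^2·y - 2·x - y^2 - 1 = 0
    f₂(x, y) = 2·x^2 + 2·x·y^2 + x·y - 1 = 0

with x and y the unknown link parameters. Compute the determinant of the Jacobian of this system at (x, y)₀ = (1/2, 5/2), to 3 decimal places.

112.000

J = [[8·x·y - 2, 4·x^2 - 2·y], [4·x + 2·y^2 + y, 4·x·y + x]].
At the point, J = [[8.000, -4.000], [17.000, 5.500]].
det J = 112.000.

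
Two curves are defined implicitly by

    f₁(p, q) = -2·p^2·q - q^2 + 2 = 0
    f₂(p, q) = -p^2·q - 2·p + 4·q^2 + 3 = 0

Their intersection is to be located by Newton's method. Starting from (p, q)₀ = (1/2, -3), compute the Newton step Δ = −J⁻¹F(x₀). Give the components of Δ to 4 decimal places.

At (1/2, -3): F = (-5.5000, 38.7500).
Jacobian J = [[-4·p·q, -2·p^2 - 2·q], [-2·p·q - 2, -p^2 + 8·q]].
At the point, J = [[6.0000, 5.5000], [1.0000, -24.2500]] (det J = -151.0000).
Solving J·Δ = −F gives Δ = (-0.5281, 1.5762).

(-0.5281, 1.5762)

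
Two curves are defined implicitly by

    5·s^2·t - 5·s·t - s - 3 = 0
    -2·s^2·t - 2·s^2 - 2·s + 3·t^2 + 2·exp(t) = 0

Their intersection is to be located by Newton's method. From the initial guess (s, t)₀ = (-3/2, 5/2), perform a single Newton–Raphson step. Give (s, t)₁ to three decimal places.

(-1.026, 1.371)

At (-3/2, 5/2): F = (45.375, 30.36499).
Jacobian J = [[10·s·t - 5·t - 1, 5·s^2 - 5·s], [-4·s·t - 4·s - 2, -2·s^2 + 6·t + 2·exp(t)]].
At the point, J = [[-51.000, 18.750], [19.000, 34.86499]] (det J = -2134.36438).
Solving J·Δ = −F gives Δ = (0.474, -1.129).
Then the next iterate is (s, t)₁ = (-1.026, 1.371).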